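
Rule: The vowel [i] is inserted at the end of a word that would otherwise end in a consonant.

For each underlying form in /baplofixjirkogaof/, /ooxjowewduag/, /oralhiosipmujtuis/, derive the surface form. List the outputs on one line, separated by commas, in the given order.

baplofixjirkogaofi, ooxjowewduagi, oralhiosipmujtuisi

/baplofixjirkogaof/: the form ends in the consonant /f/, so [i] is inserted word-finally. → [baplofixjirkogaofi].
/ooxjowewduag/: the form ends in the consonant /g/, so [i] is inserted word-finally. → [ooxjowewduagi].
/oralhiosipmujtuis/: the form ends in the consonant /s/, so [i] is inserted word-finally. → [oralhiosipmujtuisi].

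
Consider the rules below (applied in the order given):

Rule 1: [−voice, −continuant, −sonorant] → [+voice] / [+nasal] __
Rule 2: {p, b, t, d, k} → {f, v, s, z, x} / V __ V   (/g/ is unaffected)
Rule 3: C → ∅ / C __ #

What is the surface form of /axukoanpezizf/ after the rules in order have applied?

axuxoanbeziz

Rule 1 (post-nasal voicing): /p/ is a voiceless stop immediately after the nasal /n/, so it voices to [b]. /axukoanpezizf/ → axukoanbezizf.
Rule 2 (intervocalic spirantization): /k/ is a stop between vowels /u/ and /o/, so it spirantizes to the fricative [x]. /axukoanbezizf/ → axuxoanbezizf.
Rule 3 (final cluster simplification): /f/ is the second consonant of a word-final cluster /zf/, so it deletes. /axuxoanbezizf/ → axuxoanbeziz.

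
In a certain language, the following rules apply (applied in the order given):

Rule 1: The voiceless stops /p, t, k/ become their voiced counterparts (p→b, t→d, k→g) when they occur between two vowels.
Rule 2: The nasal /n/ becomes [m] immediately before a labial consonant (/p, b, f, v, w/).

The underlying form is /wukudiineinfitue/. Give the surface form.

Rule 1 (intervocalic voicing): /k/ is a voiceless stop between vowels /u/ and /u/, so it voices to [g]. /t/ is a voiceless stop between vowels /i/ and /u/, so it voices to [d]. /wukudiineinfitue/ → wugudiineinfidue.
Rule 2 (nasal place assimilation): /n/ precedes the labial consonant /f/, so it assimilates in place to [m]. /wugudiineinfidue/ → wugudiineimfidue.

wugudiineimfidue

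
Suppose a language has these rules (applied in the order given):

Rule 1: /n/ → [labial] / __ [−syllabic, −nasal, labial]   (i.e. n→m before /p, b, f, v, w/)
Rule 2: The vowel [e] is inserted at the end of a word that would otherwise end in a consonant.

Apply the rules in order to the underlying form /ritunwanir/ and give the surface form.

Rule 1 (nasal place assimilation): /n/ precedes the labial consonant /w/, so it assimilates in place to [m]. /ritunwanir/ → ritumwanir.
Rule 2 (final e-epenthesis): the form ends in the consonant /r/, so [e] is inserted word-finally. /ritumwanir/ → ritumwanire.

ritumwanire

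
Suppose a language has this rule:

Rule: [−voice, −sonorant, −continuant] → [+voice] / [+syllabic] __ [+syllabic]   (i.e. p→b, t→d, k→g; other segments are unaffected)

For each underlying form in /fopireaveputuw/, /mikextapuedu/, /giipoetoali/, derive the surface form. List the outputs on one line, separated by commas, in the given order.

fobireavebuduw, migextabuedu, giiboedoali

/fopireaveputuw/: /p/ is a voiceless stop between vowels /o/ and /i/, so it voices to [b]. /p/ is a voiceless stop between vowels /e/ and /u/, so it voices to [b]. /t/ is a voiceless stop between vowels /u/ and /u/, so it voices to [d]. → [fobireavebuduw].
/mikextapuedu/: /k/ is a voiceless stop between vowels /i/ and /e/, so it voices to [g]. /p/ is a voiceless stop between vowels /a/ and /u/, so it voices to [b]. → [migextabuedu].
/giipoetoali/: /p/ is a voiceless stop between vowels /i/ and /o/, so it voices to [b]. /t/ is a voiceless stop between vowels /e/ and /o/, so it voices to [d]. → [giiboedoali].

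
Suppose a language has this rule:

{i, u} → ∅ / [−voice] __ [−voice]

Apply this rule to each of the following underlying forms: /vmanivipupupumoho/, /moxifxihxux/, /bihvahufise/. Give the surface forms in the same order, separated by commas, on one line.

vmanivipppumoho, moxfxhxx, bihvahfse

/vmanivipupupumoho/: /u/ is a high vowel flanked by voiceless consonants /p/ and /p/, so it deletes. /u/ is a high vowel flanked by voiceless consonants /p/ and /p/, so it deletes. → [vmanivipppumoho].
/moxifxihxux/: /i/ is a high vowel flanked by voiceless consonants /x/ and /f/, so it deletes. /i/ is a high vowel flanked by voiceless consonants /x/ and /h/, so it deletes. /u/ is a high vowel flanked by voiceless consonants /x/ and /x/, so it deletes. → [moxfxhxx].
/bihvahufise/: /u/ is a high vowel flanked by voiceless consonants /h/ and /f/, so it deletes. /i/ is a high vowel flanked by voiceless consonants /f/ and /s/, so it deletes. → [bihvahfse].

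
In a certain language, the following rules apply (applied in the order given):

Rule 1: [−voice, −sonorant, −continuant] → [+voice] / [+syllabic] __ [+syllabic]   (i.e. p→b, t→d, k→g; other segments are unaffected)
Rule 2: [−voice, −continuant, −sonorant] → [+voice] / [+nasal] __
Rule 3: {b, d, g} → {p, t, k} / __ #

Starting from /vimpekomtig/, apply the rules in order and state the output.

Rule 1 (intervocalic voicing): /k/ is a voiceless stop between vowels /e/ and /o/, so it voices to [g]. /vimpekomtig/ → vimpegomtig.
Rule 2 (post-nasal voicing): /p/ is a voiceless stop immediately after the nasal /m/, so it voices to [b]. /t/ is a voiceless stop immediately after the nasal /m/, so it voices to [d]. /vimpegomtig/ → vimbegomdig.
Rule 3 (final devoicing): /g/ is a voiced stop in word-final position, so it devoices to [k]. /vimbegomdig/ → vimbegomdik.

vimbegomdik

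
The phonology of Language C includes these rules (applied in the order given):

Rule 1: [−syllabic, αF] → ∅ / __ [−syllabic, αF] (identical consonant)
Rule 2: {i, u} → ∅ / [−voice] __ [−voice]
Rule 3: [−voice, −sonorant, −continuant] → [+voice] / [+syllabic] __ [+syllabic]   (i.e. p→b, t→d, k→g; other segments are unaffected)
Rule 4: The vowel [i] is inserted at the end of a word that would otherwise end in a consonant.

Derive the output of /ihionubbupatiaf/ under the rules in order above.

Rule 1 (degemination): /bb/ is a geminate; the first /b/ deletes. /ihionubbupatiaf/ → ihionubupatiaf.
Rule 2 (high vowel syncope): no segment meets the environment; /ihionubupatiaf/ is unchanged.
Rule 3 (intervocalic voicing): /p/ is a voiceless stop between vowels /u/ and /a/, so it voices to [b]. /t/ is a voiceless stop between vowels /a/ and /i/, so it voices to [d]. /ihionubupatiaf/ → ihionububadiaf.
Rule 4 (final i-epenthesis): the form ends in the consonant /f/, so [i] is inserted word-finally. /ihionububadiaf/ → ihionububadiafi.

ihionububadiafi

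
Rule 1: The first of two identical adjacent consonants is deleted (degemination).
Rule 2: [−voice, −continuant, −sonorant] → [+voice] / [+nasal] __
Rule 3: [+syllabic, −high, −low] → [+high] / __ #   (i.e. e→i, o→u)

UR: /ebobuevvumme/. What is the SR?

Rule 1 (degemination): /vv/ is a geminate; the first /v/ deletes. /mm/ is a geminate; the first /m/ deletes. /ebobuevvumme/ → ebobuevume.
Rule 2 (post-nasal voicing): no segment meets the environment; /ebobuevume/ is unchanged.
Rule 3 (final vowel raising): /e/ is a mid vowel in word-final position, so it raises to [i]. /ebobuevume/ → ebobuevumi.

ebobuevumi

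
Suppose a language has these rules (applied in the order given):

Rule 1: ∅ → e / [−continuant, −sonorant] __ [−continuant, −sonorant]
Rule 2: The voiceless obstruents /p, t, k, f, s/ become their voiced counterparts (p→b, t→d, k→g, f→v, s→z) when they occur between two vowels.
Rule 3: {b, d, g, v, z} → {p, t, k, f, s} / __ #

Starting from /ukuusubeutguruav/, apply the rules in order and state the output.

uguuzubeudeguruaf

Rule 1 (stop-cluster e-epenthesis): /t/ and /g/ form a stop–stop cluster, so [e] is inserted between them. /ukuusubeutguruav/ → ukuusubeuteguruav.
Rule 2 (intervocalic voicing): /k/ is a voiceless obstruent between vowels /u/ and /u/, so it voices to [g]. /s/ is a voiceless obstruent between vowels /u/ and /u/, so it voices to [z]. /t/ is a voiceless obstruent between vowels /u/ and /e/, so it voices to [d]. /ukuusubeuteguruav/ → uguuzubeudeguruav.
Rule 3 (final devoicing): /v/ is a voiced obstruent in word-final position, so it devoices to [f]. /uguuzubeudeguruav/ → uguuzubeudeguruaf.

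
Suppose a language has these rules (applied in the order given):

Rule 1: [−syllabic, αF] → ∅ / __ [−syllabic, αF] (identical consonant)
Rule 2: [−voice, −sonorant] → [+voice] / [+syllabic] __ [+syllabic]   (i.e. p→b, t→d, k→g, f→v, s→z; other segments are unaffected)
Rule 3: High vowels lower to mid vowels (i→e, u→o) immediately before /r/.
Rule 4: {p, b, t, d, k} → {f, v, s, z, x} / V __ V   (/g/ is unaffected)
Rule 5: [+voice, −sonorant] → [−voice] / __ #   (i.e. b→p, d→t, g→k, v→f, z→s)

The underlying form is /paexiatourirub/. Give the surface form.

paexiazoorerup

Rule 1 (degemination): no segment meets the environment; /paexiatourirub/ is unchanged.
Rule 2 (intervocalic voicing): /t/ is a voiceless obstruent between vowels /a/ and /o/, so it voices to [d]. /paexiatourirub/ → paexiadourirub.
Rule 3 (pre-rhotic lowering): /u/ is a high vowel immediately before /r/, so it lowers to [o]. /i/ is a high vowel immediately before /r/, so it lowers to [e]. /paexiadourirub/ → paexiadoorerub.
Rule 4 (intervocalic spirantization): /d/ is a stop between vowels /a/ and /o/, so it spirantizes to the fricative [z]. /paexiadoorerub/ → paexiazoorerub.
Rule 5 (final devoicing): /b/ is a voiced obstruent in word-final position, so it devoices to [p]. /paexiazoorerub/ → paexiazoorerup.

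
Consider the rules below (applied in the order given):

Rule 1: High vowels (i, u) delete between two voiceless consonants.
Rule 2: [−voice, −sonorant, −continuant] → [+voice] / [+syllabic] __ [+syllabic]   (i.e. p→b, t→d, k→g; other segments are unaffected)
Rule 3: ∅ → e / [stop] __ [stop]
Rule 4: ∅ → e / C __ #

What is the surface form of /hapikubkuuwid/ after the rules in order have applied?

hapekubekuuwide

Rule 1 (high vowel syncope): /i/ is a high vowel flanked by voiceless consonants /p/ and /k/, so it deletes. /hapikubkuuwid/ → hapkubkuuwid.
Rule 2 (intervocalic voicing): no segment meets the environment; /hapkubkuuwid/ is unchanged.
Rule 3 (stop-cluster e-epenthesis): /p/ and /k/ form a stop–stop cluster, so [e] is inserted between them. /b/ and /k/ form a stop–stop cluster, so [e] is inserted between them. /hapkubkuuwid/ → hapekubekuuwid.
Rule 4 (final e-epenthesis): the form ends in the consonant /d/, so [e] is inserted word-finally. /hapekubekuuwid/ → hapekubekuuwide.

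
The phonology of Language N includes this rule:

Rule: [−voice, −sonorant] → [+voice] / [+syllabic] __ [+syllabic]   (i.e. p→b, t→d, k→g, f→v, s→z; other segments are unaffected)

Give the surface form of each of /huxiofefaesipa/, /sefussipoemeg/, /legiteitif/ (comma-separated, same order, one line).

/huxiofefaesipa/: /f/ is a voiceless obstruent between vowels /o/ and /e/, so it voices to [v]. /f/ is a voiceless obstruent between vowels /e/ and /a/, so it voices to [v]. /s/ is a voiceless obstruent between vowels /e/ and /i/, so it voices to [z]. /p/ is a voiceless obstruent between vowels /i/ and /a/, so it voices to [b]. → [huxiovevaeziba].
/sefussipoemeg/: /f/ is a voiceless obstruent between vowels /e/ and /u/, so it voices to [v]. /p/ is a voiceless obstruent between vowels /i/ and /o/, so it voices to [b]. → [sevussiboemeg].
/legiteitif/: /t/ is a voiceless obstruent between vowels /i/ and /e/, so it voices to [d]. /t/ is a voiceless obstruent between vowels /i/ and /i/, so it voices to [d]. → [legideidif].

huxiovevaeziba, sevussiboemeg, legideidif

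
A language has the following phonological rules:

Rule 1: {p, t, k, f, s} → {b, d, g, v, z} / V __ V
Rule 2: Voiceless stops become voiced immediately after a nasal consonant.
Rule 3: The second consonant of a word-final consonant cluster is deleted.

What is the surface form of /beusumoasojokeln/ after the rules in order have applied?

Rule 1 (intervocalic voicing): /s/ is a voiceless obstruent between vowels /u/ and /u/, so it voices to [z]. /s/ is a voiceless obstruent between vowels /a/ and /o/, so it voices to [z]. /k/ is a voiceless obstruent between vowels /o/ and /e/, so it voices to [g]. /beusumoasojokeln/ → beuzumoazojogeln.
Rule 2 (post-nasal voicing): no segment meets the environment; /beuzumoazojogeln/ is unchanged.
Rule 3 (final cluster simplification): /n/ is the second consonant of a word-final cluster /ln/, so it deletes. /beuzumoazojogeln/ → beuzumoazojogel.

beuzumoazojogel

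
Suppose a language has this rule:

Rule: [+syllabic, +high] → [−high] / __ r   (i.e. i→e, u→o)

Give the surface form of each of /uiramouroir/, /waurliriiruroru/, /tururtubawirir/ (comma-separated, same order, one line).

ueramooroer, waorlerierororu, torortubawerer

/uiramouroir/: /i/ is a high vowel immediately before /r/, so it lowers to [e]. /u/ is a high vowel immediately before /r/, so it lowers to [o]. /i/ is a high vowel immediately before /r/, so it lowers to [e]. → [ueramooroer].
/waurliriiruroru/: /u/ is a high vowel immediately before /r/, so it lowers to [o]. /i/ is a high vowel immediately before /r/, so it lowers to [e]. /i/ is a high vowel immediately before /r/, so it lowers to [e]. /u/ is a high vowel immediately before /r/, so it lowers to [o]. → [waorlerierororu].
/tururtubawirir/: /u/ is a high vowel immediately before /r/, so it lowers to [o]. /u/ is a high vowel immediately before /r/, so it lowers to [o]. /i/ is a high vowel immediately before /r/, so it lowers to [e]. /i/ is a high vowel immediately before /r/, so it lowers to [e]. → [torortubawerer].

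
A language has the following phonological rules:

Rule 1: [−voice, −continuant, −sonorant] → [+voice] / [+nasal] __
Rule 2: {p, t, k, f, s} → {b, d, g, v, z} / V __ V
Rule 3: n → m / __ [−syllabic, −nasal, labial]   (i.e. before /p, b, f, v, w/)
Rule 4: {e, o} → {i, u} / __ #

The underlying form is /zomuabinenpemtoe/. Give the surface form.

zomuabinembemdoi

Rule 1 (post-nasal voicing): /p/ is a voiceless stop immediately after the nasal /n/, so it voices to [b]. /t/ is a voiceless stop immediately after the nasal /m/, so it voices to [d]. /zomuabinenpemtoe/ → zomuabinenbemdoe.
Rule 2 (intervocalic voicing): no segment meets the environment; /zomuabinenbemdoe/ is unchanged.
Rule 3 (nasal place assimilation): /n/ precedes the labial consonant /b/, so it assimilates in place to [m]. /zomuabinenbemdoe/ → zomuabinembemdoe.
Rule 4 (final vowel raising): /e/ is a mid vowel in word-final position, so it raises to [i]. /zomuabinembemdoe/ → zomuabinembemdoi.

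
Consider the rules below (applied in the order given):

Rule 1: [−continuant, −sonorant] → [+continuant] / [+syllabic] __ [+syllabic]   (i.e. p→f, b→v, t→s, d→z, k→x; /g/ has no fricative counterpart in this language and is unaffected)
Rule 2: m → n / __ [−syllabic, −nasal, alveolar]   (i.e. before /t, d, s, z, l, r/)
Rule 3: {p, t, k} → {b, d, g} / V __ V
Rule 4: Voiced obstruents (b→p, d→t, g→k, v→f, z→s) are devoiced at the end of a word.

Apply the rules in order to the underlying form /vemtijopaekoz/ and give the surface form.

Rule 1 (intervocalic spirantization): /p/ is a stop between vowels /o/ and /a/, so it spirantizes to the fricative [f]. /k/ is a stop between vowels /e/ and /o/, so it spirantizes to the fricative [x]. /vemtijopaekoz/ → vemtijofaexoz.
Rule 2 (nasal place assimilation): /m/ precedes the alveolar consonant /t/, so it assimilates in place to [n]. /vemtijofaexoz/ → ventijofaexoz.
Rule 3 (intervocalic voicing): no segment meets the environment; /ventijofaexoz/ is unchanged.
Rule 4 (final devoicing): /z/ is a voiced obstruent in word-final position, so it devoices to [s]. /ventijofaexoz/ → ventijofaexos.

ventijofaexos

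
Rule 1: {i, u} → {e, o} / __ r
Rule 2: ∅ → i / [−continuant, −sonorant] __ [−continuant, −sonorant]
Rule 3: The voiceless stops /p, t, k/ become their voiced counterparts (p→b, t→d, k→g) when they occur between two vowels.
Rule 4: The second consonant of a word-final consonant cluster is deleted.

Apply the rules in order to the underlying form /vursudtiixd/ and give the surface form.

vorsudidiix

Rule 1 (pre-rhotic lowering): /u/ is a high vowel immediately before /r/, so it lowers to [o]. /vursudtiixd/ → vorsudtiixd.
Rule 2 (stop-cluster i-epenthesis): /d/ and /t/ form a stop–stop cluster, so [i] is inserted between them. /vorsudtiixd/ → vorsuditiixd.
Rule 3 (intervocalic voicing): /t/ is a voiceless stop between vowels /i/ and /i/, so it voices to [d]. /vorsuditiixd/ → vorsudidiixd.
Rule 4 (final cluster simplification): /d/ is the second consonant of a word-final cluster /xd/, so it deletes. /vorsudidiixd/ → vorsudidiix.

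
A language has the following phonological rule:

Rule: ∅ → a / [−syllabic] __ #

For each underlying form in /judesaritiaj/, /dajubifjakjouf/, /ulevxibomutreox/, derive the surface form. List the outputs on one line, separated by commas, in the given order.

judesaritiaja, dajubifjakjoufa, ulevxibomutreoxa

/judesaritiaj/: the form ends in the consonant /j/, so [a] is inserted word-finally. → [judesaritiaja].
/dajubifjakjouf/: the form ends in the consonant /f/, so [a] is inserted word-finally. → [dajubifjakjoufa].
/ulevxibomutreox/: the form ends in the consonant /x/, so [a] is inserted word-finally. → [ulevxibomutreoxa].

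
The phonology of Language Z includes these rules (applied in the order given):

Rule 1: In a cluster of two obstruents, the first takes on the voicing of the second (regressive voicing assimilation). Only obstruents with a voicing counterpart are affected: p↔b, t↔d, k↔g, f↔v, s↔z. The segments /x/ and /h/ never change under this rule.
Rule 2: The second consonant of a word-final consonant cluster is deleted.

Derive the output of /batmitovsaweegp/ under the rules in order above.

Rule 1 (regressive voicing assimilation): /v/ precedes the voiceless obstruent /s/, so it devoices to [f] by assimilation. /g/ precedes the voiceless obstruent /p/, so it devoices to [k] by assimilation. /batmitovsaweegp/ → batmitofsaweekp.
Rule 2 (final cluster simplification): /p/ is the second consonant of a word-final cluster /kp/, so it deletes. /batmitofsaweekp/ → batmitofsaweek.

batmitofsaweek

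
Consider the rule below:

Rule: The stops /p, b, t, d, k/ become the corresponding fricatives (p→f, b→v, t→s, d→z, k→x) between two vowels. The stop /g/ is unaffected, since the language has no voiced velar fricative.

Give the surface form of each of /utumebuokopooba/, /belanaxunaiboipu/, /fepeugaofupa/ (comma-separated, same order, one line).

/utumebuokopooba/: /t/ is a stop between vowels /u/ and /u/, so it spirantizes to the fricative [s]. /b/ is a stop between vowels /e/ and /u/, so it spirantizes to the fricative [v]. /k/ is a stop between vowels /o/ and /o/, so it spirantizes to the fricative [x]. /p/ is a stop between vowels /o/ and /o/, so it spirantizes to the fricative [f]. /b/ is a stop between vowels /o/ and /a/, so it spirantizes to the fricative [v]. → [usumevuoxofoova].
/belanaxunaiboipu/: /b/ is a stop between vowels /i/ and /o/, so it spirantizes to the fricative [v]. /p/ is a stop between vowels /i/ and /u/, so it spirantizes to the fricative [f]. → [belanaxunaivoifu].
/fepeugaofupa/: /p/ is a stop between vowels /e/ and /e/, so it spirantizes to the fricative [f]. /p/ is a stop between vowels /u/ and /a/, so it spirantizes to the fricative [f]. → [fefeugaofufa].

usumevuoxofoova, belanaxunaivoifu, fefeugaofufa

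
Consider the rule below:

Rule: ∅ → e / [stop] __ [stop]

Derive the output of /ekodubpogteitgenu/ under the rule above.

ekodubepogeteitegenu

/b/ and /p/ form a stop–stop cluster, so [e] is inserted between them.
/g/ and /t/ form a stop–stop cluster, so [e] is inserted between them.
/t/ and /g/ form a stop–stop cluster, so [e] is inserted between them.
Surface form: [ekodubepogeteitegenu].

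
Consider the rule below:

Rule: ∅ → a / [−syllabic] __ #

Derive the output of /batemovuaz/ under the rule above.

batemovuaza

the form ends in the consonant /z/, so [a] is inserted word-finally.
Surface form: [batemovuaza].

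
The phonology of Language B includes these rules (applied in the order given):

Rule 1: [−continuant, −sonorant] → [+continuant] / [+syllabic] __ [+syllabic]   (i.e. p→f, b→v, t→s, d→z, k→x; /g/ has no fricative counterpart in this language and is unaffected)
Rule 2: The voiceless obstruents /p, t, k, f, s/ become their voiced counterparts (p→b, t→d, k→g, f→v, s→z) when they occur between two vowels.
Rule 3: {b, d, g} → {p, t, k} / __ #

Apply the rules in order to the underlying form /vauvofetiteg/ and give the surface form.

vauvovezizek

Rule 1 (intervocalic spirantization): /t/ is a stop between vowels /e/ and /i/, so it spirantizes to the fricative [s]. /t/ is a stop between vowels /i/ and /e/, so it spirantizes to the fricative [s]. /vauvofetiteg/ → vauvofesiseg.
Rule 2 (intervocalic voicing): /f/ is a voiceless obstruent between vowels /o/ and /e/, so it voices to [v]. /s/ is a voiceless obstruent between vowels /e/ and /i/, so it voices to [z]. /s/ is a voiceless obstruent between vowels /i/ and /e/, so it voices to [z]. /vauvofesiseg/ → vauvovezizeg.
Rule 3 (final devoicing): /g/ is a voiced stop in word-final position, so it devoices to [k]. /vauvovezizeg/ → vauvovezizek.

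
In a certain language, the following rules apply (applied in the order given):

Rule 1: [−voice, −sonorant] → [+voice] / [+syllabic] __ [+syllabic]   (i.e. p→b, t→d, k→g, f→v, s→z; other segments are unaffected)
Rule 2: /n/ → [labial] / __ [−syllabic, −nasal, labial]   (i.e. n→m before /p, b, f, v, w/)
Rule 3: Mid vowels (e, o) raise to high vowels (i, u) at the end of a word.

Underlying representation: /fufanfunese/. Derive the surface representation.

fuvamfunezi

Rule 1 (intervocalic voicing): /f/ is a voiceless obstruent between vowels /u/ and /a/, so it voices to [v]. /s/ is a voiceless obstruent between vowels /e/ and /e/, so it voices to [z]. /fufanfunese/ → fuvanfuneze.
Rule 2 (nasal place assimilation): /n/ precedes the labial consonant /f/, so it assimilates in place to [m]. /fuvanfuneze/ → fuvamfuneze.
Rule 3 (final vowel raising): /e/ is a mid vowel in word-final position, so it raises to [i]. /fuvamfuneze/ → fuvamfunezi.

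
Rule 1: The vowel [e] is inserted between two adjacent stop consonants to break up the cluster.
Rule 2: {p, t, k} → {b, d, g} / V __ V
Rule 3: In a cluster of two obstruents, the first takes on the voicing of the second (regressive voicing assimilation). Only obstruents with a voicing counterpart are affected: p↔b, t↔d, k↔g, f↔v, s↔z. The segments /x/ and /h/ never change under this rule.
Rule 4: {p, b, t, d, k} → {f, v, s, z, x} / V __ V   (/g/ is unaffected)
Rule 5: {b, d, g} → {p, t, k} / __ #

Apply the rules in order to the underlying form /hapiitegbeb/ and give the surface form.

Rule 1 (stop-cluster e-epenthesis): /g/ and /b/ form a stop–stop cluster, so [e] is inserted between them. /hapiitegbeb/ → hapiitegebeb.
Rule 2 (intervocalic voicing): /p/ is a voiceless stop between vowels /a/ and /i/, so it voices to [b]. /t/ is a voiceless stop between vowels /i/ and /e/, so it voices to [d]. /hapiitegebeb/ → habiidegebeb.
Rule 3 (regressive voicing assimilation): no segment meets the environment; /habiidegebeb/ is unchanged.
Rule 4 (intervocalic spirantization): /b/ is a stop between vowels /a/ and /i/, so it spirantizes to the fricative [v]. /d/ is a stop between vowels /i/ and /e/, so it spirantizes to the fricative [z]. /b/ is a stop between vowels /e/ and /e/, so it spirantizes to the fricative [v]. /habiidegebeb/ → haviizegeveb.
Rule 5 (final devoicing): /b/ is a voiced stop in word-final position, so it devoices to [p]. /haviizegeveb/ → haviizegevep.

haviizegevep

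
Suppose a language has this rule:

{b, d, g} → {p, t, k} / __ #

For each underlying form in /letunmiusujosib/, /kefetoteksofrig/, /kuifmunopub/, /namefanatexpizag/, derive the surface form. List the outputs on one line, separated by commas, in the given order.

letunmiusujosip, kefetoteksofrik, kuifmunopup, namefanatexpizak

/letunmiusujosib/: /b/ is a voiced stop in word-final position, so it devoices to [p]. → [letunmiusujosip].
/kefetoteksofrig/: /g/ is a voiced stop in word-final position, so it devoices to [k]. → [kefetoteksofrik].
/kuifmunopub/: /b/ is a voiced stop in word-final position, so it devoices to [p]. → [kuifmunopup].
/namefanatexpizag/: /g/ is a voiced stop in word-final position, so it devoices to [k]. → [namefanatexpizak].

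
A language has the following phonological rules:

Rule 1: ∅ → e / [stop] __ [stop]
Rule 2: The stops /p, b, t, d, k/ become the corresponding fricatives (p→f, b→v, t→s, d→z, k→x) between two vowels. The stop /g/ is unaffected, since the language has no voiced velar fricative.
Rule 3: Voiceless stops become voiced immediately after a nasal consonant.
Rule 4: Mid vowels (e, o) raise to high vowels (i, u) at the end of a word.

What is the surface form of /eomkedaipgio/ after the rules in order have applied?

eomgezaifegiu

Rule 1 (stop-cluster e-epenthesis): /p/ and /g/ form a stop–stop cluster, so [e] is inserted between them. /eomkedaipgio/ → eomkedaipegio.
Rule 2 (intervocalic spirantization): /d/ is a stop between vowels /e/ and /a/, so it spirantizes to the fricative [z]. /p/ is a stop between vowels /i/ and /e/, so it spirantizes to the fricative [f]. /eomkedaipegio/ → eomkezaifegio.
Rule 3 (post-nasal voicing): /k/ is a voiceless stop immediately after the nasal /m/, so it voices to [g]. /eomkezaifegio/ → eomgezaifegio.
Rule 4 (final vowel raising): /o/ is a mid vowel in word-final position, so it raises to [u]. /eomgezaifegio/ → eomgezaifegiu.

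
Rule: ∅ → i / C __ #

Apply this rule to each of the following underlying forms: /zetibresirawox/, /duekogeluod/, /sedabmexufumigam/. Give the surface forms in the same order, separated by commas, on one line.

/zetibresirawox/: the form ends in the consonant /x/, so [i] is inserted word-finally. → [zetibresirawoxi].
/duekogeluod/: the form ends in the consonant /d/, so [i] is inserted word-finally. → [duekogeluodi].
/sedabmexufumigam/: the form ends in the consonant /m/, so [i] is inserted word-finally. → [sedabmexufumigami].

zetibresirawoxi, duekogeluodi, sedabmexufumigami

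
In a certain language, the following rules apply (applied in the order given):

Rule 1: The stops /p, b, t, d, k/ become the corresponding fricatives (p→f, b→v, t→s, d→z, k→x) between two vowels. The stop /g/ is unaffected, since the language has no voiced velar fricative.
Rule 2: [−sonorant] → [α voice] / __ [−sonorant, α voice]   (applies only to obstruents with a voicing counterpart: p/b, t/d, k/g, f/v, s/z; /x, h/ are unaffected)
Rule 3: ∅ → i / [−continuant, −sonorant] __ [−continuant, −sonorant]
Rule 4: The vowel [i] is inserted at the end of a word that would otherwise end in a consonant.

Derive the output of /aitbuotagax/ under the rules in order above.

Rule 1 (intervocalic spirantization): /t/ is a stop between vowels /o/ and /a/, so it spirantizes to the fricative [s]. /aitbuotagax/ → aitbuosagax.
Rule 2 (regressive voicing assimilation): /t/ precedes the voiced obstruent /b/, so it voices to [d] by assimilation. /aitbuosagax/ → aidbuosagax.
Rule 3 (stop-cluster i-epenthesis): /d/ and /b/ form a stop–stop cluster, so [i] is inserted between them. /aidbuosagax/ → aidibuosagax.
Rule 4 (final i-epenthesis): the form ends in the consonant /x/, so [i] is inserted word-finally. /aidibuosagax/ → aidibuosagaxi.

aidibuosagaxi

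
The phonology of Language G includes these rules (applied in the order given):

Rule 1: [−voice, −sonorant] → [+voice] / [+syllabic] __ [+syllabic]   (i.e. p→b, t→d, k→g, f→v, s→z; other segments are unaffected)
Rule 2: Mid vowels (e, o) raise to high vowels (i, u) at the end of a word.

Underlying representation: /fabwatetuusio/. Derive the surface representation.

fabwadeduuziu

Rule 1 (intervocalic voicing): /t/ is a voiceless obstruent between vowels /a/ and /e/, so it voices to [d]. /t/ is a voiceless obstruent between vowels /e/ and /u/, so it voices to [d]. /s/ is a voiceless obstruent between vowels /u/ and /i/, so it voices to [z]. /fabwatetuusio/ → fabwadeduuzio.
Rule 2 (final vowel raising): /o/ is a mid vowel in word-final position, so it raises to [u]. /fabwadeduuzio/ → fabwadeduuziu.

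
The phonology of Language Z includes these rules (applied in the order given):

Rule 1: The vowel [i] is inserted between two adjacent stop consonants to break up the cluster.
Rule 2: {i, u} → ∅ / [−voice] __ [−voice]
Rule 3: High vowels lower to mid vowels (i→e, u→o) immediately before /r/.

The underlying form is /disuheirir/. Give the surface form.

disheerer

Rule 1 (stop-cluster i-epenthesis): no segment meets the environment; /disuheirir/ is unchanged.
Rule 2 (high vowel syncope): /u/ is a high vowel flanked by voiceless consonants /s/ and /h/, so it deletes. /disuheirir/ → disheirir.
Rule 3 (pre-rhotic lowering): /i/ is a high vowel immediately before /r/, so it lowers to [e]. /i/ is a high vowel immediately before /r/, so it lowers to [e]. /disheirir/ → disheerer.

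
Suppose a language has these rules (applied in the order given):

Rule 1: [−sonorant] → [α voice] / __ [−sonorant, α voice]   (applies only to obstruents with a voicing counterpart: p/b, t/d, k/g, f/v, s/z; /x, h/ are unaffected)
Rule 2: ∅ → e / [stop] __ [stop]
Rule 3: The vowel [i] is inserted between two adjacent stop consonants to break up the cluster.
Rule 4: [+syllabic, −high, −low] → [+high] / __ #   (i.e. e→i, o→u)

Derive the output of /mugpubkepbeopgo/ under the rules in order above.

mukepupekebebeobegu

Rule 1 (regressive voicing assimilation): /g/ precedes the voiceless obstruent /p/, so it devoices to [k] by assimilation. /b/ precedes the voiceless obstruent /k/, so it devoices to [p] by assimilation. /p/ precedes the voiced obstruent /b/, so it voices to [b] by assimilation. /p/ precedes the voiced obstruent /g/, so it voices to [b] by assimilation. /mugpubkepbeopgo/ → mukpupkebbeobgo.
Rule 2 (stop-cluster e-epenthesis): /k/ and /p/ form a stop–stop cluster, so [e] is inserted between them. /p/ and /k/ form a stop–stop cluster, so [e] is inserted between them. /b/ and /b/ form a stop–stop cluster, so [e] is inserted between them. /b/ and /g/ form a stop–stop cluster, so [e] is inserted between them. /mukpupkebbeobgo/ → mukepupekebebeobego.
Rule 3 (stop-cluster i-epenthesis): no segment meets the environment; /mukepupekebebeobego/ is unchanged.
Rule 4 (final vowel raising): /o/ is a mid vowel in word-final position, so it raises to [u]. /mukepupekebebeobego/ → mukepupekebebeobegu.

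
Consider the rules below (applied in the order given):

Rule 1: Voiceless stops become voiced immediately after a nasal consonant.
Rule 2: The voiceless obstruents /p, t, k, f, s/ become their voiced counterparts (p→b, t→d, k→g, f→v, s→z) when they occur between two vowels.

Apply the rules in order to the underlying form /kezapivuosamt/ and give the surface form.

Rule 1 (post-nasal voicing): /t/ is a voiceless stop immediately after the nasal /m/, so it voices to [d]. /kezapivuosamt/ → kezapivuosamd.
Rule 2 (intervocalic voicing): /p/ is a voiceless obstruent between vowels /a/ and /i/, so it voices to [b]. /s/ is a voiceless obstruent between vowels /o/ and /a/, so it voices to [z]. /kezapivuosamd/ → kezabivuozamd.

kezabivuozamd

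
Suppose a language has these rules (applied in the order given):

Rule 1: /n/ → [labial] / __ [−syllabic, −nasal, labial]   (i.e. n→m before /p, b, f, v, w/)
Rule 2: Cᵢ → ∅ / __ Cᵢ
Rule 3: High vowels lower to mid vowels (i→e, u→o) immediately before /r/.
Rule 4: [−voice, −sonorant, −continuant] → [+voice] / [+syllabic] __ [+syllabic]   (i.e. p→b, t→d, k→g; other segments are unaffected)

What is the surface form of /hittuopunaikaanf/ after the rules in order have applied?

Rule 1 (nasal place assimilation): /n/ precedes the labial consonant /f/, so it assimilates in place to [m]. /hittuopunaikaanf/ → hittuopunaikaamf.
Rule 2 (degemination): /tt/ is a geminate; the first /t/ deletes. /hittuopunaikaamf/ → hituopunaikaamf.
Rule 3 (pre-rhotic lowering): no segment meets the environment; /hituopunaikaamf/ is unchanged.
Rule 4 (intervocalic voicing): /t/ is a voiceless stop between vowels /i/ and /u/, so it voices to [d]. /p/ is a voiceless stop between vowels /o/ and /u/, so it voices to [b]. /k/ is a voiceless stop between vowels /i/ and /a/, so it voices to [g]. /hituopunaikaamf/ → hiduobunaigaamf.

hiduobunaigaamf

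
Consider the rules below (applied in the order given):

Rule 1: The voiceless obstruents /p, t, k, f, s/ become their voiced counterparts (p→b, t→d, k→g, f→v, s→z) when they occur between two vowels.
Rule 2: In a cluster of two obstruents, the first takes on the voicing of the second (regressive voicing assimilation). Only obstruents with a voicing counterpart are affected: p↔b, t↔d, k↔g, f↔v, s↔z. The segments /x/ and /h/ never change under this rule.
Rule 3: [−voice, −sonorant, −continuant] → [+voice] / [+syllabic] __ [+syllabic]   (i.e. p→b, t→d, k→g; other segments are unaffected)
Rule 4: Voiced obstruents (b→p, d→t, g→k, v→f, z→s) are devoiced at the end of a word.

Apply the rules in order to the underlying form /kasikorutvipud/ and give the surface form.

Rule 1 (intervocalic voicing): /s/ is a voiceless obstruent between vowels /a/ and /i/, so it voices to [z]. /k/ is a voiceless obstruent between vowels /i/ and /o/, so it voices to [g]. /p/ is a voiceless obstruent between vowels /i/ and /u/, so it voices to [b]. /kasikorutvipud/ → kazigorutvibud.
Rule 2 (regressive voicing assimilation): /t/ precedes the voiced obstruent /v/, so it voices to [d] by assimilation. /kazigorutvibud/ → kazigorudvibud.
Rule 3 (intervocalic voicing): no segment meets the environment; /kazigorudvibud/ is unchanged.
Rule 4 (final devoicing): /d/ is a voiced obstruent in word-final position, so it devoices to [t]. /kazigorudvibud/ → kazigorudvibut.

kazigorudvibut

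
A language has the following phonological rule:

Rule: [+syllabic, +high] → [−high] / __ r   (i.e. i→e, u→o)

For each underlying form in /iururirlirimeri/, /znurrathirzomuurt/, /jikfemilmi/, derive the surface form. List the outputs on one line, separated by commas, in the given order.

/iururirlirimeri/: /u/ is a high vowel immediately before /r/, so it lowers to [o]. /u/ is a high vowel immediately before /r/, so it lowers to [o]. /i/ is a high vowel immediately before /r/, so it lowers to [e]. /i/ is a high vowel immediately before /r/, so it lowers to [e]. → [iororerlerimeri].
/znurrathirzomuurt/: /u/ is a high vowel immediately before /r/, so it lowers to [o]. /i/ is a high vowel immediately before /r/, so it lowers to [e]. /u/ is a high vowel immediately before /r/, so it lowers to [o]. → [znorratherzomuort].
/jikfemilmi/: the rule's environment is not met; surfaces unchanged as [jikfemilmi].

iororerlerimeri, znorratherzomuort, jikfemilmi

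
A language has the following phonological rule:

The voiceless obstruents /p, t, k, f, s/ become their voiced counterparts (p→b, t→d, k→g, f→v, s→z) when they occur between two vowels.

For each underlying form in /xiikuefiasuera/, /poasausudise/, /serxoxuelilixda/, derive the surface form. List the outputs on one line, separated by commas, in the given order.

xiigueviazuera, poazauzudize, serxoxuelilixda

/xiikuefiasuera/: /k/ is a voiceless obstruent between vowels /i/ and /u/, so it voices to [g]. /f/ is a voiceless obstruent between vowels /e/ and /i/, so it voices to [v]. /s/ is a voiceless obstruent between vowels /a/ and /u/, so it voices to [z]. → [xiigueviazuera].
/poasausudise/: /s/ is a voiceless obstruent between vowels /a/ and /a/, so it voices to [z]. /s/ is a voiceless obstruent between vowels /u/ and /u/, so it voices to [z]. /s/ is a voiceless obstruent between vowels /i/ and /e/, so it voices to [z]. → [poazauzudize].
/serxoxuelilixda/: the rule's environment is not met; surfaces unchanged as [serxoxuelilixda].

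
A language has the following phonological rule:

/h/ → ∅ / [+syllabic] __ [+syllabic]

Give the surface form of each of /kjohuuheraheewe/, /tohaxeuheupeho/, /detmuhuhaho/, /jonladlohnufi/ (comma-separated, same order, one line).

kjouueraeewe, toaxeueupeo, detmuuao, jonladlohnufi

/kjohuuheraheewe/: /h/ occurs between vowels /o/ and /u/, so it deletes. /h/ occurs between vowels /u/ and /e/, so it deletes. /h/ occurs between vowels /a/ and /e/, so it deletes. → [kjouueraeewe].
/tohaxeuheupeho/: /h/ occurs between vowels /o/ and /a/, so it deletes. /h/ occurs between vowels /u/ and /e/, so it deletes. /h/ occurs between vowels /e/ and /o/, so it deletes. → [toaxeueupeo].
/detmuhuhaho/: /h/ occurs between vowels /u/ and /u/, so it deletes. /h/ occurs between vowels /u/ and /a/, so it deletes. /h/ occurs between vowels /a/ and /o/, so it deletes. → [detmuuao].
/jonladlohnufi/: the rule's environment is not met; surfaces unchanged as [jonladlohnufi].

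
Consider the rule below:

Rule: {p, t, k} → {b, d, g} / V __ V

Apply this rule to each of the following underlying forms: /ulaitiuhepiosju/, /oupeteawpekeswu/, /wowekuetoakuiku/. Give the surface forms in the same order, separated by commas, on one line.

/ulaitiuhepiosju/: /t/ is a voiceless stop between vowels /i/ and /i/, so it voices to [d]. /p/ is a voiceless stop between vowels /e/ and /i/, so it voices to [b]. → [ulaidiuhebiosju].
/oupeteawpekeswu/: /p/ is a voiceless stop between vowels /u/ and /e/, so it voices to [b]. /t/ is a voiceless stop between vowels /e/ and /e/, so it voices to [d]. /k/ is a voiceless stop between vowels /e/ and /e/, so it voices to [g]. → [oubedeawpegeswu].
/wowekuetoakuiku/: /k/ is a voiceless stop between vowels /e/ and /u/, so it voices to [g]. /t/ is a voiceless stop between vowels /e/ and /o/, so it voices to [d]. /k/ is a voiceless stop between vowels /a/ and /u/, so it voices to [g]. /k/ is a voiceless stop between vowels /i/ and /u/, so it voices to [g]. → [woweguedoaguigu].

ulaidiuhebiosju, oubedeawpegeswu, woweguedoaguigu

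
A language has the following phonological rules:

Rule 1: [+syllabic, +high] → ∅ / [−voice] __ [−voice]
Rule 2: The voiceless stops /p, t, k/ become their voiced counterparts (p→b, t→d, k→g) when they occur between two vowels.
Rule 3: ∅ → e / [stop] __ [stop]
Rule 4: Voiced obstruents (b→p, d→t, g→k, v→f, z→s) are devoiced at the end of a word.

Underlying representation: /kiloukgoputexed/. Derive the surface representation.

kiloukegopetexet

Rule 1 (high vowel syncope): /u/ is a high vowel flanked by voiceless consonants /p/ and /t/, so it deletes. /kiloukgoputexed/ → kiloukgoptexed.
Rule 2 (intervocalic voicing): no segment meets the environment; /kiloukgoptexed/ is unchanged.
Rule 3 (stop-cluster e-epenthesis): /k/ and /g/ form a stop–stop cluster, so [e] is inserted between them. /p/ and /t/ form a stop–stop cluster, so [e] is inserted between them. /kiloukgoptexed/ → kiloukegopetexed.
Rule 4 (final devoicing): /d/ is a voiced obstruent in word-final position, so it devoices to [t]. /kiloukegopetexed/ → kiloukegopetexet.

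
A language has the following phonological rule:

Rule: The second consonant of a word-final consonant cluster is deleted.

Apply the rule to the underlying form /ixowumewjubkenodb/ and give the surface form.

ixowumewjubkenod

/b/ is the second consonant of a word-final cluster /db/, so it deletes.
Surface form: [ixowumewjubkenod].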